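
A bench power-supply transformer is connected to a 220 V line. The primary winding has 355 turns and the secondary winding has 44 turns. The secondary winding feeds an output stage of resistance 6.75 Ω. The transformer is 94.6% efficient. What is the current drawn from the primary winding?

V_s = 220 × 44/355 = 27.268 V.
I_s = V_s/R = 27.268/6.75 = 4.0396 A.
P_out = V_s I_s = 27.268 × 4.0396 = 110.15 W.
P_in = P_out/η = 110.15/0.946 = 116.44 W.
I_p = P_in/V_p = 116.44/220 = 0.529 A.

I_p ≈ 0.529 A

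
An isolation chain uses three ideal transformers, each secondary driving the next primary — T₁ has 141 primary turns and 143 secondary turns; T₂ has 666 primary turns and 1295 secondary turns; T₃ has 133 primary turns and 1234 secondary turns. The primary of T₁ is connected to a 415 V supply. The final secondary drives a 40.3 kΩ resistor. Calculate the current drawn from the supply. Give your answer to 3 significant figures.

I_supply ≈ 3.45 A

After T₁: V = 415.00 × 143/141 = 420.89 V.
After T₂: V = 420.89 × 1295/666 = 818.39 V.
After T₃: V = 818.39 × 1234/133 = 7593.2 V.
I_load = 7593.2/40300 = 0.18842 A, so P_out = 7593.2 × 0.18842 = 1430.7 W.
All ideal ⇒ P_in = P_out, so I_supply = 1430.7/415 = 3.45 A.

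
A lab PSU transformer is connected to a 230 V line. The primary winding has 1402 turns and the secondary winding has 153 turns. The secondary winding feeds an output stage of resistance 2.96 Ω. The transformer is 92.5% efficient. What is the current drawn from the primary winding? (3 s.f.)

V_s = 230 × 153/1402 = 25.100 V.
I_s = V_s/R = 25.100/2.96 = 8.4797 A.
P_out = V_s I_s = 25.100 × 8.4797 = 212.84 W.
P_in = P_out/η = 212.84/0.925 = 230.10 W.
I_p = P_in/V_p = 230.10/230 = 1.00 A.

I_p ≈ 1.00 A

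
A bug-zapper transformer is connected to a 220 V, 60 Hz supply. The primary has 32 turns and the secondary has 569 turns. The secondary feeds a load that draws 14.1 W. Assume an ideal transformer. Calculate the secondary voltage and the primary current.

V_s = V_p × N_s/N_p = 220 × 569/32 = 3911.9 V.
I_s = P/V_s = 14.1/3911.9 = 0.0036044 A.
I_p = I_s × N_s/N_p = 0.0036044 × 569/32 = 0.0641 A.

V_s ≈ 3910 V, I_p ≈ 0.0641 A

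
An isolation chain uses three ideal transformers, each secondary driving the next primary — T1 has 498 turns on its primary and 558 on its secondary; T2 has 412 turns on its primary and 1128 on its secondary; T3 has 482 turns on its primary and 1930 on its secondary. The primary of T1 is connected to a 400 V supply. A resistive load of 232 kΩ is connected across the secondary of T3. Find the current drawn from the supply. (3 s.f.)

I_supply ≈ 0.260 A

Secondary of T1: V = 400.00 × 558/498 = 448.19 V.
Secondary of T2: V = 448.19 × 1128/412 = 1227.1 V.
Secondary of T3: V = 1227.1 × 1930/482 = 4913.5 V.
I_load = 4913.5/232000 = 0.021179 A, so P_out = 4913.5 × 0.021179 = 104.06 W.
All ideal ⇒ P_in = P_out, so I_supply = 104.06/400 = 0.260 A.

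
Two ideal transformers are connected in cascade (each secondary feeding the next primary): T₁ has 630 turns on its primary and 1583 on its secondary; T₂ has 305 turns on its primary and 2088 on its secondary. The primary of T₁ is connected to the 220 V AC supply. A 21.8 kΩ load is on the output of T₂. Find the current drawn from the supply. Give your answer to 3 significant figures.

Secondary of T₁: V = 220.00 × 1583/630 = 552.79 V.
Secondary of T₂: V = 552.79 × 2088/305 = 3784.4 V.
I_load = 3784.4/21800 = 0.17359 A, so P_out = 3784.4 × 0.17359 = 656.95 W.
All ideal ⇒ P_in = P_out, so I_supply = 656.95/220 = 2.99 A.

I_supply ≈ 2.99 A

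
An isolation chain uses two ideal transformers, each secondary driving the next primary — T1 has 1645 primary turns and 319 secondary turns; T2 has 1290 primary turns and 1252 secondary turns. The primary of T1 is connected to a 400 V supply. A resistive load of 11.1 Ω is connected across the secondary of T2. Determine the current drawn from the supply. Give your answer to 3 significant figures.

I_supply ≈ 1.28 A

Secondary of T1: V = 400.00 × 319/1645 = 77.568 V.
Secondary of T2: V = 77.568 × 1252/1290 = 75.283 V.
I_load = 75.283/11.1 = 6.7823 A, so P_out = 75.283 × 6.7823 = 510.59 W.
All ideal ⇒ P_in = P_out, so I_supply = 510.59/400 = 1.28 A.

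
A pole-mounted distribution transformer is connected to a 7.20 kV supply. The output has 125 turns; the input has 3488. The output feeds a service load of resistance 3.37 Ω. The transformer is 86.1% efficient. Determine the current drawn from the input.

I_in ≈ 3.19 A

V_out = 7200 × 125/3488 = 258.03 V.
I_out = V_out/R = 258.03/3.37 = 76.566 A.
P_out = V_out I_out = 258.03 × 76.566 = 19756 W.
P_in = P_out/η = 19756/0.861 = 22946 W.
I_in = P_in/V_in = 22946/7200 = 3.19 A.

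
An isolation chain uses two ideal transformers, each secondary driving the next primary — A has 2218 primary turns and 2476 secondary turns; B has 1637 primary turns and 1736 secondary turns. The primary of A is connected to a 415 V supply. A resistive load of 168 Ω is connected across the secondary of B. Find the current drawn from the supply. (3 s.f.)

I_supply ≈ 3.46 A

After A: V = 415.00 × 2476/2218 = 463.27 V.
After B: V = 463.27 × 1736/1637 = 491.29 V.
I_load = 491.29/168 = 2.9243 A, so P_out = 491.29 × 2.9243 = 1436.7 W.
All ideal ⇒ P_in = P_out, so I_supply = 1436.7/415 = 3.46 A.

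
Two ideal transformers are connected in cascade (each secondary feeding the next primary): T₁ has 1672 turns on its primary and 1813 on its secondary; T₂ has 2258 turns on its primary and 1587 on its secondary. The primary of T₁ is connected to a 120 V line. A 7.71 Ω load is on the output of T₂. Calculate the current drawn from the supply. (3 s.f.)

Secondary of T₁: V = 120.00 × 1813/1672 = 130.12 V.
Secondary of T₂: V = 130.12 × 1587/2258 = 91.453 V.
I_load = 91.453/7.71 = 11.862 A, so P_out = 91.453 × 11.862 = 1084.8 W.
All ideal ⇒ P_in = P_out, so I_supply = 1084.8/120 = 9.04 A.

I_supply ≈ 9.04 A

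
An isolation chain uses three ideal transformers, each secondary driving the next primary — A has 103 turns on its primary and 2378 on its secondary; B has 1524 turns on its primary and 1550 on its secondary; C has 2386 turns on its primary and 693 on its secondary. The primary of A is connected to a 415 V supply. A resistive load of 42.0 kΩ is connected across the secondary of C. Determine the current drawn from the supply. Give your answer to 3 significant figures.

After A: V = 415.00 × 2378/103 = 9581.3 V.
After B: V = 9581.3 × 1550/1524 = 9744.7 V.
After C: V = 9744.7 × 693/2386 = 2830.3 V.
I_load = 2830.3/42000 = 0.067388 A, so P_out = 2830.3 × 0.067388 = 190.73 W.
All ideal ⇒ P_in = P_out, so I_supply = 190.73/415 = 0.460 A.

I_supply ≈ 0.460 A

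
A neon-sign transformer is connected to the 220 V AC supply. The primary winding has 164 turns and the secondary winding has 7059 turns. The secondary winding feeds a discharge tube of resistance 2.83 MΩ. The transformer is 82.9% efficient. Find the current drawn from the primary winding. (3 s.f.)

I_p ≈ 0.174 A

V_s = 220 × 7059/164 = 9469.4 V.
I_s = V_s/R = 9469.4/(2.83×10^6) = 0.0033461 A.
P_out = V_s I_s = 9469.4 × 0.0033461 = 31.685 W.
P_in = P_out/η = 31.685/0.829 = 38.221 W.
I_p = P_in/V_p = 38.221/220 = 0.174 A.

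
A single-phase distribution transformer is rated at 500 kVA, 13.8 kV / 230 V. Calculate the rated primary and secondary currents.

I_p ≈ 36.2 A, I_s ≈ 2170 A

I_p = S/V_p = 500000/13800 = 36.2 A.
I_s = S/V_s = 500000/230 = 2170 A.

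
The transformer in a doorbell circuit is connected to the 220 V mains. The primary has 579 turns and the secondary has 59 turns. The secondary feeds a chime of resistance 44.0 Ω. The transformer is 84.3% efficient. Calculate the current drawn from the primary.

I_p ≈ 0.0616 A

V_s = 220 × 59/579 = 22.418 V.
I_s = V_s/R = 22.418/44.0 = 0.50950 A.
P_out = V_s I_s = 22.418 × 0.50950 = 11.422 W.
P_in = P_out/η = 11.422/0.843 = 13.549 W.
I_p = P_in/V_p = 13.549/220 = 0.0616 A.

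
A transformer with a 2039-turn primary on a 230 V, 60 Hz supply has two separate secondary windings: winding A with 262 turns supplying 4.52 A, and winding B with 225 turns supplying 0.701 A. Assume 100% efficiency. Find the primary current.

V_A = 230 × 262/2039 = 29.554 V; V_B = 230 × 225/2039 = 25.380 V.
P_out = V_A I_A + V_B I_B = 29.554×4.52 + 25.380×0.701 = 133.58 + 17.791 = 151.37 W.
Ideal ⇒ P_in = P_out, so I_p = P_out/V_p = 151.37/230 = 0.658 A.

I_p ≈ 0.658 A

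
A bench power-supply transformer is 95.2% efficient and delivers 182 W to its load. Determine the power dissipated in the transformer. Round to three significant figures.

P_loss ≈ 9.18 W

P_in = P_out/η = 182/0.952 = 191.176 W.
P_loss = P_in − P_out = 191.176 − 182 = 9.18 W.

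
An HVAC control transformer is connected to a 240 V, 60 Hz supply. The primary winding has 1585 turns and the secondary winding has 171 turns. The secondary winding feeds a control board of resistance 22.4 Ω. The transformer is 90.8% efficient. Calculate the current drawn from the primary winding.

I_p ≈ 0.137 A

V_s = 240 × 171/1585 = 25.893 V.
I_s = V_s/R = 25.893/22.4 = 1.1559 A.
P_out = V_s I_s = 25.893 × 1.1559 = 29.930 W.
P_in = P_out/η = 29.930/0.908 = 32.963 W.
I_p = P_in/V_p = 32.963/240 = 0.137 A.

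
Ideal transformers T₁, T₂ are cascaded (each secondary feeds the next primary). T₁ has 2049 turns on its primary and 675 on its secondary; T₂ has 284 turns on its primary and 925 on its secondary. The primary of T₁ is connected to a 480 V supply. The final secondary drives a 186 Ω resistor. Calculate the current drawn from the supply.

I_supply ≈ 2.97 A

After T₁: V = 480.00 × 675/2049 = 158.13 V.
After T₂: V = 158.13 × 925/284 = 515.02 V.
I_load = 515.02/186 = 2.7689 A, so P_out = 515.02 × 2.7689 = 1426.1 W.
All ideal ⇒ P_in = P_out, so I_supply = 1426.1/480 = 2.97 A.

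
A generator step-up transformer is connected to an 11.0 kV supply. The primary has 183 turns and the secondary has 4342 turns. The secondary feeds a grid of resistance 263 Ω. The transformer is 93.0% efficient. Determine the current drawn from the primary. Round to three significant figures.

V_s = 11000 × 4342/183 = 260990 V.
I_s = V_s/R = 260990/263 = 992.37 A.
P_out = V_s I_s = 260990 × 992.37 = 2.5900×10^8 W.
P_in = P_out/η = 2.5900×10^8/0.930 = 2.7850×10^8 W.
I_p = P_in/V_p = 2.7850×10^8/11000 = 25300 A.

I_p ≈ 25300 A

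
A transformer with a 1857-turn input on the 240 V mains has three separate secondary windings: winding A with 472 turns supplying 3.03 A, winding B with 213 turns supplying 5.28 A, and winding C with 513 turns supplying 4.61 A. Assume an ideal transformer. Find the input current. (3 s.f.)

V_A = 240 × 472/1857 = 61.002 V; V_B = 240 × 213/1857 = 27.528 V; V_C = 240 × 513/1857 = 66.300 V.
P_out = V_A I_A + V_B I_B + V_C I_C = 61.002×3.03 + 27.528×5.28 + 66.300×4.61 = 184.83 + 145.35 + 305.65 = 635.83 W.
Ideal ⇒ P_in = P_out, so I_in = P_out/V_in = 635.83/240 = 2.65 A.

I_in ≈ 2.65 A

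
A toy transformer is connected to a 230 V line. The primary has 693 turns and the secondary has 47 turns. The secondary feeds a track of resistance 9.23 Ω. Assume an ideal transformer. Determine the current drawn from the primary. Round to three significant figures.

V_s = V_p × N_s/N_p = 230 × 47/693 = 15.599 V.
I_s = V_s/R = 15.599/9.23 = 1.6900 A.
For an ideal transformer I_p N_p = I_s N_s, so I_p = 1.6900 × 47/693 = 0.115 A.

I_p ≈ 0.115 A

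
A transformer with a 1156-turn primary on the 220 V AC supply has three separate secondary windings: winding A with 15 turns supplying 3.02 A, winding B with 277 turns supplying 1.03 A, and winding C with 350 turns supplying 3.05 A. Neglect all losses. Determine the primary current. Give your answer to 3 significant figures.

V_A = 220 × 15/1156 = 2.8547 V; V_B = 220 × 277/1156 = 52.716 V; V_C = 220 × 350/1156 = 66.609 V.
P_out = V_A I_A + V_B I_B + V_C I_C = 2.8547×3.02 + 52.716×1.03 + 66.609×3.05 = 8.6211 + 54.298 + 203.16 = 266.08 W.
Ideal ⇒ P_in = P_out, so I_p = P_out/V_p = 266.08/220 = 1.21 A.

I_p ≈ 1.21 A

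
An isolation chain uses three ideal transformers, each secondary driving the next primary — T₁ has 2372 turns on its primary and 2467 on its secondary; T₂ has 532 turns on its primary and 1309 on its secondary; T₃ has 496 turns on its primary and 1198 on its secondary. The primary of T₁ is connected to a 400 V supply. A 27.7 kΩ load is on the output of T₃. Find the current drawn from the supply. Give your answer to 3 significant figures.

I_supply ≈ 0.552 A

After T₁: V = 400.00 × 2467/2372 = 416.02 V.
After T₂: V = 416.02 × 1309/532 = 1023.6 V.
After T₃: V = 1023.6 × 1198/496 = 2472.4 V.
I_load = 2472.4/27700 = 0.089256 A, so P_out = 2472.4 × 0.089256 = 220.68 W.
All ideal ⇒ P_in = P_out, so I_supply = 220.68/400 = 0.552 A.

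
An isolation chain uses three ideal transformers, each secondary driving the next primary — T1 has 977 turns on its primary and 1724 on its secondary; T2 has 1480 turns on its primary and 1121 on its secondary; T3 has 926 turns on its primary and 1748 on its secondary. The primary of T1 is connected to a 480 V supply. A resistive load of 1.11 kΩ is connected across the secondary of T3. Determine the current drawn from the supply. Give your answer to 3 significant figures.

Secondary of T1: V = 480.00 × 1724/977 = 847.00 V.
Secondary of T2: V = 847.00 × 1121/1480 = 641.55 V.
Secondary of T3: V = 641.55 × 1748/926 = 1211.0 V.
I_load = 1211.0/1110 = 1.0910 A, so P_out = 1211.0 × 1.0910 = 1321.3 W.
All ideal ⇒ P_in = P_out, so I_supply = 1321.3/480 = 2.75 A.

I_supply ≈ 2.75 A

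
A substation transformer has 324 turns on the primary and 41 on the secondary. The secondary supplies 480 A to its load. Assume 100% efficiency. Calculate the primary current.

For an ideal transformer I_p/I_s = N_s/N_p, so I_p = 480 × 41/324 = 60.7 A.

I_p ≈ 60.7 A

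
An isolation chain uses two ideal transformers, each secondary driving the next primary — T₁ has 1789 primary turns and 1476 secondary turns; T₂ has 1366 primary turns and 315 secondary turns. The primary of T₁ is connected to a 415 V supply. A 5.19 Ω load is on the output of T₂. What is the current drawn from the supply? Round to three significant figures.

After T₁: V = 415.00 × 1476/1789 = 342.39 V.
After T₂: V = 342.39 × 315/1366 = 78.956 V.
I_load = 78.956/5.19 = 15.213 A, so P_out = 78.956 × 15.213 = 1201.2 W.
All ideal ⇒ P_in = P_out, so I_supply = 1201.2/415 = 2.89 A.

I_supply ≈ 2.89 A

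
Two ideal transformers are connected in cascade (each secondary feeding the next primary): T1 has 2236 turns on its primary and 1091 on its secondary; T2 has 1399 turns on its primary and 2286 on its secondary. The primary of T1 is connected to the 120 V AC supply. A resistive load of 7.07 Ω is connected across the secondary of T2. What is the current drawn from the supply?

I_supply ≈ 10.8 A

Secondary of T1: V = 120.00 × 1091/2236 = 58.551 V.
Secondary of T2: V = 58.551 × 2286/1399 = 95.674 V.
I_load = 95.674/7.07 = 13.532 A, so P_out = 95.674 × 13.532 = 1294.7 W.
All ideal ⇒ P_in = P_out, so I_supply = 1294.7/120 = 10.8 A.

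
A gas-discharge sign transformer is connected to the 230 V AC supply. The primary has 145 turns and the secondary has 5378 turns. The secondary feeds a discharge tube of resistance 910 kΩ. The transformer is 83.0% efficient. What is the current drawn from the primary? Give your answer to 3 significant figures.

V_s = 230 × 5378/145 = 8530.6 V.
I_s = V_s/R = 8530.6/910000 = 0.0093743 A.
P_out = V_s I_s = 8530.6 × 0.0093743 = 79.969 W.
P_in = P_out/η = 79.969/0.830 = 96.348 W.
I_p = P_in/V_p = 96.348/230 = 0.419 A.

I_p ≈ 0.419 A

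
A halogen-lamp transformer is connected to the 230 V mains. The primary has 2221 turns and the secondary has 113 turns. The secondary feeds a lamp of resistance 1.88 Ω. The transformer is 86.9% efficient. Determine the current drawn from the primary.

V_s = 230 × 113/2221 = 11.702 V.
I_s = V_s/R = 11.702/1.88 = 6.2244 A.
P_out = V_s I_s = 11.702 × 6.2244 = 72.838 W.
P_in = P_out/η = 72.838/0.869 = 83.818 W.
I_p = P_in/V_p = 83.818/230 = 0.364 A.

I_p ≈ 0.364 A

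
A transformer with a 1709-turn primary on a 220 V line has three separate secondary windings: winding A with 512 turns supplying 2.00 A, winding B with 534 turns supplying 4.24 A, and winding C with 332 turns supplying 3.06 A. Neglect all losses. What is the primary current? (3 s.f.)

V_A = 220 × 512/1709 = 65.910 V; V_B = 220 × 534/1709 = 68.742 V; V_C = 220 × 332/1709 = 42.738 V.
P_out = V_A I_A + V_B I_B + V_C I_C = 65.910×2.00 + 68.742×4.24 + 42.738×3.06 = 131.82 + 291.47 + 130.78 = 554.07 W.
Ideal ⇒ P_in = P_out, so I_p = P_out/V_p = 554.07/220 = 2.52 A.

I_p ≈ 2.52 A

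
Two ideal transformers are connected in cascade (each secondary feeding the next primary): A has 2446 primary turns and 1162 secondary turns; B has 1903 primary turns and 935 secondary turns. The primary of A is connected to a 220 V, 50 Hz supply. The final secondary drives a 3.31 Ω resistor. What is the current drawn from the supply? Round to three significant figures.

After A: V = 220.00 × 1162/2446 = 104.51 V.
After B: V = 104.51 × 935/1903 = 51.351 V.
I_load = 51.351/3.31 = 15.514 A, so P_out = 51.351 × 15.514 = 796.64 W.
All ideal ⇒ P_in = P_out, so I_supply = 796.64/220 = 3.62 A.

I_supply ≈ 3.62 A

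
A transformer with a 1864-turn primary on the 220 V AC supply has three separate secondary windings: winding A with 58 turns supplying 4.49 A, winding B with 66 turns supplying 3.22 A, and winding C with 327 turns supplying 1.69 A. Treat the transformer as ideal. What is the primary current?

I_p ≈ 0.550 A

V_A = 220 × 58/1864 = 6.8455 V; V_B = 220 × 66/1864 = 7.7897 V; V_C = 220 × 327/1864 = 38.594 V.
P_out = V_A I_A + V_B I_B + V_C I_C = 6.8455×4.49 + 7.7897×3.22 + 38.594×1.69 = 30.736 + 25.083 + 65.225 = 121.04 W.
Ideal ⇒ P_in = P_out, so I_p = P_out/V_p = 121.04/220 = 0.550 A.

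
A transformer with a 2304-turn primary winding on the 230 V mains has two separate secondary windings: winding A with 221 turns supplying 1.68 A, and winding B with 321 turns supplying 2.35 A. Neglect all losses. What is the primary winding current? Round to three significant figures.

V_A = 230 × 221/2304 = 22.062 V; V_B = 230 × 321/2304 = 32.044 V.
P_out = V_A I_A + V_B I_B = 22.062×1.68 + 32.044×2.35 = 37.064 + 75.304 = 112.37 W.
Ideal ⇒ P_in = P_out, so I_p = P_out/V_p = 112.37/230 = 0.489 A.

I_p ≈ 0.489 A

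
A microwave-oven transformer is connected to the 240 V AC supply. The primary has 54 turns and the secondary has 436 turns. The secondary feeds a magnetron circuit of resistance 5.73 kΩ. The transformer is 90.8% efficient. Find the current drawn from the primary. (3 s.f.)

I_p ≈ 3.01 A

V_s = 240 × 436/54 = 1937.8 V.
I_s = V_s/R = 1937.8/5730 = 0.33818 A.
P_out = V_s I_s = 1937.8 × 0.33818 = 655.32 W.
P_in = P_out/η = 655.32/0.908 = 721.72 W.
I_p = P_in/V_p = 721.72/240 = 3.01 A.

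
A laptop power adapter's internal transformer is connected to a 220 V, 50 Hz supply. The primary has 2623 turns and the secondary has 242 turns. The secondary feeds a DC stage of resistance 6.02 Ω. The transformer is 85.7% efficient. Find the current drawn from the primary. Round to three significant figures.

I_p ≈ 0.363 A

V_s = 220 × 242/2623 = 20.297 V.
I_s = V_s/R = 20.297/6.02 = 3.3717 A.
P_out = V_s I_s = 20.297 × 3.3717 = 68.436 W.
P_in = P_out/η = 68.436/0.857 = 79.855 W.
I_p = P_in/V_p = 79.855/220 = 0.363 A.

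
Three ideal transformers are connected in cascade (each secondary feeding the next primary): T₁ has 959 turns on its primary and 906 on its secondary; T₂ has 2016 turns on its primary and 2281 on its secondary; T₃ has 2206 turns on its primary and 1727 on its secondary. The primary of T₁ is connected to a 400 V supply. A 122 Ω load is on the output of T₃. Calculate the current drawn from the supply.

I_supply ≈ 2.30 A

After T₁: V = 400.00 × 906/959 = 377.89 V.
After T₂: V = 377.89 × 2281/2016 = 427.57 V.
After T₃: V = 427.57 × 1727/2206 = 334.73 V.
I_load = 334.73/122 = 2.7437 A, so P_out = 334.73 × 2.7437 = 918.38 W.
All ideal ⇒ P_in = P_out, so I_supply = 918.38/400 = 2.30 A.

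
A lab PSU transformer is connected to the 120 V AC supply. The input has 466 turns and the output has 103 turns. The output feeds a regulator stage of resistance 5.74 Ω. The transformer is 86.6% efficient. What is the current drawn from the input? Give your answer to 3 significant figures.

V_out = 120 × 103/466 = 26.524 V.
I_out = V_out/R = 26.524/5.74 = 4.6208 A.
P_out = V_out I_out = 26.524 × 4.6208 = 122.56 W.
P_in = P_out/η = 122.56/0.866 = 141.53 W.
I_in = P_in/V_in = 141.53/120 = 1.18 A.

I_in ≈ 1.18 A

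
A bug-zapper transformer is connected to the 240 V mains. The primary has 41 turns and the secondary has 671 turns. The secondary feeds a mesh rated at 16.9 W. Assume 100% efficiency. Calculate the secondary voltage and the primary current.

V_s ≈ 3930 V, I_p ≈ 0.0704 A

V_s = V_p × N_s/N_p = 240 × 671/41 = 3927.8 V.
I_s = P/V_s = 16.9/3927.8 = 0.0043027 A.
I_p = I_s × N_s/N_p = 0.0043027 × 671/41 = 0.0704 A.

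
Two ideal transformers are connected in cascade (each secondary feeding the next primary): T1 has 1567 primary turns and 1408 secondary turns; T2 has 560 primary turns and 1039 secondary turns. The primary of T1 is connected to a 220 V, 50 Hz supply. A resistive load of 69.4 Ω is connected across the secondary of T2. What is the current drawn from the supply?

I_supply ≈ 8.81 A

Secondary of T1: V = 220.00 × 1408/1567 = 197.68 V.
Secondary of T2: V = 197.68 × 1039/560 = 366.76 V.
I_load = 366.76/69.4 = 5.2847 A, so P_out = 366.76 × 5.2847 = 1938.2 W.
All ideal ⇒ P_in = P_out, so I_supply = 1938.2/220 = 8.81 A.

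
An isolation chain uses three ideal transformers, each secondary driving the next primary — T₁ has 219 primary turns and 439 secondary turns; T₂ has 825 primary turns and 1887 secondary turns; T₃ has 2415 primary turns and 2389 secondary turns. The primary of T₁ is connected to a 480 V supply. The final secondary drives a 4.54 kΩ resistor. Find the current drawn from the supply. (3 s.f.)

After T₁: V = 480.00 × 439/219 = 962.19 V.
After T₂: V = 962.19 × 1887/825 = 2200.8 V.
After T₃: V = 2200.8 × 2389/2415 = 2177.1 V.
I_load = 2177.1/4540 = 0.47954 A, so P_out = 2177.1 × 0.47954 = 1044.0 W.
All ideal ⇒ P_in = P_out, so I_supply = 1044.0/480 = 2.18 A.

I_supply ≈ 2.18 A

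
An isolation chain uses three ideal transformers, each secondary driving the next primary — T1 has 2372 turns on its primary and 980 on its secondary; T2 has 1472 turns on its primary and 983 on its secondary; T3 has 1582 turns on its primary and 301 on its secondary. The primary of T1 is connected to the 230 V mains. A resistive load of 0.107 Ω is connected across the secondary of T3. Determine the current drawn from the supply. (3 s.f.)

I_supply ≈ 5.92 A

After T1: V = 230.00 × 980/2372 = 95.025 V.
After T2: V = 95.025 × 983/1472 = 63.458 V.
After T3: V = 63.458 × 301/1582 = 12.074 V.
I_load = 12.074/0.107 = 112.84 A, so P_out = 12.074 × 112.84 = 1362.4 W.
All ideal ⇒ P_in = P_out, so I_supply = 1362.4/230 = 5.92 A.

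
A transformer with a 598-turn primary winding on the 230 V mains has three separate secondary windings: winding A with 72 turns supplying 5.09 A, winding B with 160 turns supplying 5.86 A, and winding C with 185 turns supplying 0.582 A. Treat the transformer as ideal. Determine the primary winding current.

V_A = 230 × 72/598 = 27.692 V; V_B = 230 × 160/598 = 61.538 V; V_C = 230 × 185/598 = 71.154 V.
P_out = V_A I_A + V_B I_B + V_C I_C = 27.692×5.09 + 61.538×5.86 + 71.154×0.582 = 140.95 + 360.62 + 41.412 = 542.98 W.
Ideal ⇒ P_in = P_out, so I_p = P_out/V_p = 542.98/230 = 2.36 A.

I_p ≈ 2.36 A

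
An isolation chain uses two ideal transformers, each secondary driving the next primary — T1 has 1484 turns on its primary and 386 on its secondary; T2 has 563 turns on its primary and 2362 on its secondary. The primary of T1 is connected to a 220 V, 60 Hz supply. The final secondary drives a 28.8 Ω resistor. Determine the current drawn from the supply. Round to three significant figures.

I_supply ≈ 9.10 A

Secondary of T1: V = 220.00 × 386/1484 = 57.224 V.
Secondary of T2: V = 57.224 × 2362/563 = 240.08 V.
I_load = 240.08/28.8 = 8.3359 A, so P_out = 240.08 × 8.3359 = 2001.3 W.
All ideal ⇒ P_in = P_out, so I_supply = 2001.3/220 = 9.10 A.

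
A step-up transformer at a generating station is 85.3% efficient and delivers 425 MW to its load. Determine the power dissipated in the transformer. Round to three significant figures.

P_loss ≈ 7.32×10^7 W

P_in = P_out/η = 4.25×10^8/0.853 = 4.98242×10^8 W.
P_loss = P_in − P_out = 4.98242×10^8 − 4.25×10^8 = 7.32×10^7 W.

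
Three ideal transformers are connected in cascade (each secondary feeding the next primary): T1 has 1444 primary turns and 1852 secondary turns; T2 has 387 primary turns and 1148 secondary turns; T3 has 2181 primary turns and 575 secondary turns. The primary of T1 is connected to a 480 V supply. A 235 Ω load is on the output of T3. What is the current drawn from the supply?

I_supply ≈ 2.05 A

Secondary of T1: V = 480.00 × 1852/1444 = 615.62 V.
Secondary of T2: V = 615.62 × 1148/387 = 1826.2 V.
Secondary of T3: V = 1826.2 × 575/2181 = 481.46 V.
I_load = 481.46/235 = 2.0488 A, so P_out = 481.46 × 2.0488 = 986.39 W.
All ideal ⇒ P_in = P_out, so I_supply = 986.39/480 = 2.05 A.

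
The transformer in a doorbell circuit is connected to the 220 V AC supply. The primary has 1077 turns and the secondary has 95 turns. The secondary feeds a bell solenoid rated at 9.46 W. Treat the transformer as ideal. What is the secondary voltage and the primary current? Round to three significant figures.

V_s ≈ 19.4 V, I_p ≈ 0.0430 A

V_s = V_p × N_s/N_p = 220 × 95/1077 = 19.406 V.
I_s = P/V_s = 9.46/19.406 = 0.48748 A.
I_p = I_s × N_s/N_p = 0.48748 × 95/1077 = 0.0430 A.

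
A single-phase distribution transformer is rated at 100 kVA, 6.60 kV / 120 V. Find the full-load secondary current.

I_s ≈ 833 A

I_s = S/V_s = 100000/120 = 833 A.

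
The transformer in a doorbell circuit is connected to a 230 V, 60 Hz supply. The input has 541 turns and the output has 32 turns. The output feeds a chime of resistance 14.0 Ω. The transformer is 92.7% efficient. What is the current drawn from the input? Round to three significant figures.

I_in ≈ 0.0620 A

V_out = 230 × 32/541 = 13.604 V.
I_out = V_out/R = 13.604/14.0 = 0.97175 A.
P_out = V_out I_out = 13.604 × 0.97175 = 13.220 W.
P_in = P_out/η = 13.220/0.927 = 14.261 W.
I_in = P_in/V_in = 14.261/230 = 0.0620 A.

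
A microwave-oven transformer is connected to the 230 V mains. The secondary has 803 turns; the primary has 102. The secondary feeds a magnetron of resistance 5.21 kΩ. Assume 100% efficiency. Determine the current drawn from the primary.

V_s = V_p × N_s/N_p = 230 × 803/102 = 1810.7 V.
I_s = V_s/R = 1810.7/5210 = 0.34754 A.
For an ideal transformer I_p N_p = I_s N_s, so I_p = 0.34754 × 803/102 = 2.74 A.

I_p ≈ 2.74 A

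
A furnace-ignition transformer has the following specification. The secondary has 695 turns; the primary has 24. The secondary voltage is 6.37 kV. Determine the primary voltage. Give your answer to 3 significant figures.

V_p ≈ 220 V

V_p/V_s = N_p/N_s, so V_p = 6370 × 24/695 = 220 V.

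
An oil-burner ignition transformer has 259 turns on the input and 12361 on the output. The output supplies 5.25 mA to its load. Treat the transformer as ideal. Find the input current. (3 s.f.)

I_in ≈ 0.251 A

For an ideal transformer I_in/I_out = N_out/N_in, so I_in = 0.00525 × 12361/259 = 0.251 A.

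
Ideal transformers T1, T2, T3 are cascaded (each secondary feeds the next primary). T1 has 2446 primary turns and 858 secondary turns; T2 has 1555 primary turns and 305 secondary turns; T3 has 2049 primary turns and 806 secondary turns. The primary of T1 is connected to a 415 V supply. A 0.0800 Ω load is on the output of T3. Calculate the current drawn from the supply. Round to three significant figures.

I_supply ≈ 3.80 A

After T1: V = 415.00 × 858/2446 = 145.57 V.
After T2: V = 145.57 × 305/1555 = 28.553 V.
After T3: V = 28.553 × 806/2049 = 11.232 V.
I_load = 11.232/0.0800 = 140.39 A, so P_out = 11.232 × 140.39 = 1576.9 W.
All ideal ⇒ P_in = P_out, so I_supply = 1576.9/415 = 3.80 A.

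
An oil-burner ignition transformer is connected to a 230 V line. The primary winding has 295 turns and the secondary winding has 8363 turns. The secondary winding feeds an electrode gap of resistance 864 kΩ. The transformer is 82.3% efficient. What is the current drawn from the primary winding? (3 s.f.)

V_s = 230 × 8363/295 = 6520.3 V.
I_s = V_s/R = 6520.3/864000 = 0.0075466 A.
P_out = V_s I_s = 6520.3 × 0.0075466 = 49.206 W.
P_in = P_out/η = 49.206/0.823 = 59.789 W.
I_p = P_in/V_p = 59.789/230 = 0.260 A.

I_p ≈ 0.260 A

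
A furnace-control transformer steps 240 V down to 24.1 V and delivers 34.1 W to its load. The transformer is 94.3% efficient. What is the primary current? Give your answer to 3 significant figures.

I_p ≈ 0.151 A

P_in = P_out/η = 34.1/0.943 = 36.161 W.
I_p = P_in/V_p = 36.161/240 = 0.151 A.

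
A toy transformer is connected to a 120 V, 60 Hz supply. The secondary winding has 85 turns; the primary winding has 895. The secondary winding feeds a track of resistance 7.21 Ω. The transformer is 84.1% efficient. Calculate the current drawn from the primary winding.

I_p ≈ 0.179 A

V_s = 120 × 85/895 = 11.397 V.
I_s = V_s/R = 11.397/7.21 = 1.5807 A.
P_out = V_s I_s = 11.397 × 1.5807 = 18.014 W.
P_in = P_out/η = 18.014/0.841 = 21.420 W.
I_p = P_in/V_p = 21.420/120 = 0.179 A.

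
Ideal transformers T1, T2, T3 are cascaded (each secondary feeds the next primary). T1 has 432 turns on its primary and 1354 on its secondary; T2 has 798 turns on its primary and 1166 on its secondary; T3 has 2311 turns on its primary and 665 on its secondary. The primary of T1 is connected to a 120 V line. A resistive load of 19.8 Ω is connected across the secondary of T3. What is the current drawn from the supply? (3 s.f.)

I_supply ≈ 10.5 A

Secondary of T1: V = 120.00 × 1354/432 = 376.11 V.
Secondary of T2: V = 376.11 × 1166/798 = 549.56 V.
Secondary of T3: V = 549.56 × 665/2311 = 158.14 V.
I_load = 158.14/19.8 = 7.9867 A, so P_out = 158.14 × 7.9867 = 1263.0 W.
All ideal ⇒ P_in = P_out, so I_supply = 1263.0/120 = 10.5 A.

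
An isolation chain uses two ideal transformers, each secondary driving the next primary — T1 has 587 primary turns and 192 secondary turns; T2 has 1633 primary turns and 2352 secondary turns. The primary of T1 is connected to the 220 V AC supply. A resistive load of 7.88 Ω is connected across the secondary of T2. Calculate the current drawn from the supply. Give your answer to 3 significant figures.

After T1: V = 220.00 × 192/587 = 71.959 V.
After T2: V = 71.959 × 2352/1633 = 103.64 V.
I_load = 103.64/7.88 = 13.153 A, so P_out = 103.64 × 13.153 = 1363.2 W.
All ideal ⇒ P_in = P_out, so I_supply = 1363.2/220 = 6.20 A.

I_supply ≈ 6.20 A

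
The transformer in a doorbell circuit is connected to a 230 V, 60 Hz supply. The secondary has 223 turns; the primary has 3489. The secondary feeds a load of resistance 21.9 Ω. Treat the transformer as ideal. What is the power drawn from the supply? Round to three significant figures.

V_s = V_p × N_s/N_p = 230 × 223/3489 = 14.700 V.
I_s = V_s/R = 14.700/21.9 = 0.67126 A.
I_p = I_s × N_s/N_p = 0.67126 × 223/3489 = 0.042903 A.
P = V_p I_p = 230 × 0.042903 = 9.87 W.

P ≈ 9.87 W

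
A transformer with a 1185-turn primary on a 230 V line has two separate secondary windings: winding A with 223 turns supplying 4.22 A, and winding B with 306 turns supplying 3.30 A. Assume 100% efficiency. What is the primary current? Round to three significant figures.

I_p ≈ 1.65 A

V_A = 230 × 223/1185 = 43.283 V; V_B = 230 × 306/1185 = 59.392 V.
P_out = V_A I_A + V_B I_B = 43.283×4.22 + 59.392×3.30 = 182.65 + 195.99 = 378.65 W.
Ideal ⇒ P_in = P_out, so I_p = P_out/V_p = 378.65/230 = 1.65 A.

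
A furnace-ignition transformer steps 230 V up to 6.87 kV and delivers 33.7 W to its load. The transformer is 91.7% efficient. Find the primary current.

I_p ≈ 0.160 A

P_in = P_out/η = 33.7/0.917 = 36.750 W.
I_p = P_in/V_p = 36.750/230 = 0.160 A.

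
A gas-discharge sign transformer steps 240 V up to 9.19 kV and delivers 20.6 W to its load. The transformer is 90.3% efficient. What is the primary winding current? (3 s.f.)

P_in = P_out/η = 20.6/0.903 = 22.813 W.
I_p = P_in/V_p = 22.813/240 = 0.0951 A.

I_p ≈ 0.0951 A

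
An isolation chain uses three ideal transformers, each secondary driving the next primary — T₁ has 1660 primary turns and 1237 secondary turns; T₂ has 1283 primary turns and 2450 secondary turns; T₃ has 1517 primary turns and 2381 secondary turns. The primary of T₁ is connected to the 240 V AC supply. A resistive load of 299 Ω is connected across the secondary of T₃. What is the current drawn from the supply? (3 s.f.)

After T₁: V = 240.00 × 1237/1660 = 178.84 V.
After T₂: V = 178.84 × 2450/1283 = 341.52 V.
After T₃: V = 341.52 × 2381/1517 = 536.03 V.
I_load = 536.03/299 = 1.7927 A, so P_out = 536.03 × 1.7927 = 960.95 W.
All ideal ⇒ P_in = P_out, so I_supply = 960.95/240 = 4.00 A.

I_supply ≈ 4.00 A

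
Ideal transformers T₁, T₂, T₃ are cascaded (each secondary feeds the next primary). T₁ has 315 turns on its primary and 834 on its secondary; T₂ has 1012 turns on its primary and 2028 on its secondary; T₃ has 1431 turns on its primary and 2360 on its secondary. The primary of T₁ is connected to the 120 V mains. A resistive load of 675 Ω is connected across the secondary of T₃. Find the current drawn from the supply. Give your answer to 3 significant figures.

I_supply ≈ 13.6 A

After T₁: V = 120.00 × 834/315 = 317.71 V.
After T₂: V = 317.71 × 2028/1012 = 636.68 V.
After T₃: V = 636.68 × 2360/1431 = 1050.0 V.
I_load = 1050.0/675 = 1.5556 A, so P_out = 1050.0 × 1.5556 = 1633.4 W.
All ideal ⇒ P_in = P_out, so I_supply = 1633.4/120 = 13.6 A.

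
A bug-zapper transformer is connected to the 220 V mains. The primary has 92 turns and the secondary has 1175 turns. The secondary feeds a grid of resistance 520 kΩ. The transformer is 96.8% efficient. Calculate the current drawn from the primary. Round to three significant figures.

I_p ≈ 0.0713 A

V_s = 220 × 1175/92 = 2809.8 V.
I_s = V_s/R = 2809.8/520000 = 0.0054034 A.
P_out = V_s I_s = 2809.8 × 0.0054034 = 15.182 W.
P_in = P_out/η = 15.182/0.968 = 15.684 W.
I_p = P_in/V_p = 15.684/220 = 0.0713 A.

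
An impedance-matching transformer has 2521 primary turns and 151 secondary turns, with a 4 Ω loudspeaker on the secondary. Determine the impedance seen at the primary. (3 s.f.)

Z_p ≈ 1110 Ω

Z_p = (N_p/N_s)² × Z_s = (2521/151)² × 4 = 1110 Ω.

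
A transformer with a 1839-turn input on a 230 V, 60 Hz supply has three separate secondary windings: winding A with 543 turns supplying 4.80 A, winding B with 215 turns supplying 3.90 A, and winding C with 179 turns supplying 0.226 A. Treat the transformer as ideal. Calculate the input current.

I_in ≈ 1.90 A

V_A = 230 × 543/1839 = 67.912 V; V_B = 230 × 215/1839 = 26.890 V; V_C = 230 × 179/1839 = 22.387 V.
P_out = V_A I_A + V_B I_B + V_C I_C = 67.912×4.80 + 26.890×3.90 + 22.387×0.226 = 325.98 + 104.87 + 5.0595 = 435.91 W.
Ideal ⇒ P_in = P_out, so I_in = P_out/V_in = 435.91/230 = 1.90 A.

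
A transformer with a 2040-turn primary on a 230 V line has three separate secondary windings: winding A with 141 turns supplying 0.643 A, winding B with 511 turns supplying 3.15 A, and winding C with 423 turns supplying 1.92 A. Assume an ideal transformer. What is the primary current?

V_A = 230 × 141/2040 = 15.897 V; V_B = 230 × 511/2040 = 57.613 V; V_C = 230 × 423/2040 = 47.691 V.
P_out = V_A I_A + V_B I_B + V_C I_C = 15.897×0.643 + 57.613×3.15 + 47.691×1.92 = 10.222 + 181.48 + 91.567 = 283.27 W.
Ideal ⇒ P_in = P_out, so I_p = P_out/V_p = 283.27/230 = 1.23 A.

I_p ≈ 1.23 A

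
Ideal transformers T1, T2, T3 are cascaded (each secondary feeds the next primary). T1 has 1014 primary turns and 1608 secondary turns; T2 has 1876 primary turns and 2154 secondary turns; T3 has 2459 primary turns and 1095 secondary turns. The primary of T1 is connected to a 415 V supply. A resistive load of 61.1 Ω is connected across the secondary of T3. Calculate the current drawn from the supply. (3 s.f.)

After T1: V = 415.00 × 1608/1014 = 658.11 V.
After T2: V = 658.11 × 2154/1876 = 755.63 V.
After T3: V = 755.63 × 1095/2459 = 336.48 V.
I_load = 336.48/61.1 = 5.5071 A, so P_out = 336.48 × 5.5071 = 1853.1 W.
All ideal ⇒ P_in = P_out, so I_supply = 1853.1/415 = 4.47 A.

I_supply ≈ 4.47 A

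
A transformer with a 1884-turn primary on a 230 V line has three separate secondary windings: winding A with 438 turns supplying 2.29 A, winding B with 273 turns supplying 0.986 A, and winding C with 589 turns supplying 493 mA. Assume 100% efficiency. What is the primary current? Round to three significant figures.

I_p ≈ 0.829 A

V_A = 230 × 438/1884 = 53.471 V; V_B = 230 × 273/1884 = 33.328 V; V_C = 230 × 589/1884 = 71.906 V.
P_out = V_A I_A + V_B I_B + V_C I_C = 53.471×2.29 + 33.328×0.986 + 71.906×0.493 = 122.45 + 32.861 + 35.449 = 190.76 W.
Ideal ⇒ P_in = P_out, so I_p = P_out/V_p = 190.76/230 = 0.829 A.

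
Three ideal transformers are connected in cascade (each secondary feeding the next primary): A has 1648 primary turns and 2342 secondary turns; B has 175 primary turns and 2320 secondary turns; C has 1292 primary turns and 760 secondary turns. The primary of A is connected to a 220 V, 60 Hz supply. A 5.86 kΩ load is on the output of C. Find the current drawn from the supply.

I_supply ≈ 4.61 A

Secondary of A: V = 220.00 × 2342/1648 = 312.65 V.
Secondary of B: V = 312.65 × 2320/175 = 4144.8 V.
Secondary of C: V = 4144.8 × 760/1292 = 2438.1 V.
I_load = 2438.1/5860 = 0.41606 A, so P_out = 2438.1 × 0.41606 = 1014.4 W.
All ideal ⇒ P_in = P_out, so I_supply = 1014.4/220 = 4.61 A.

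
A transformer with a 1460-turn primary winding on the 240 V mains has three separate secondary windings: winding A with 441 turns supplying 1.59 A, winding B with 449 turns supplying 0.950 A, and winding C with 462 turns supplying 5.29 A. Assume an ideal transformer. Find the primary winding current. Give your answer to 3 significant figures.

I_p ≈ 2.45 A

V_A = 240 × 441/1460 = 72.493 V; V_B = 240 × 449/1460 = 73.808 V; V_C = 240 × 462/1460 = 75.945 V.
P_out = V_A I_A + V_B I_B + V_C I_C = 72.493×1.59 + 73.808×0.950 + 75.945×5.29 = 115.26 + 70.118 + 401.75 = 587.13 W.
Ideal ⇒ P_in = P_out, so I_p = P_out/V_p = 587.13/240 = 2.45 A.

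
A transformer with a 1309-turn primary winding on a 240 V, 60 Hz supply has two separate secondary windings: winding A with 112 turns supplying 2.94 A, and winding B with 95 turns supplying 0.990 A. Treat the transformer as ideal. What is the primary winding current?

I_p ≈ 0.323 A

V_A = 240 × 112/1309 = 20.535 V; V_B = 240 × 95/1309 = 17.418 V.
P_out = V_A I_A + V_B I_B = 20.535×2.94 + 17.418×0.990 = 60.372 + 17.244 = 77.616 W.
Ideal ⇒ P_in = P_out, so I_p = P_out/V_p = 77.616/240 = 0.323 A.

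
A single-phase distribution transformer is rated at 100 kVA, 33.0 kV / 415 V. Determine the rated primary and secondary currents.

I_p = S/V_p = 100000/33000 = 3.03 A.
I_s = S/V_s = 100000/415 = 241 A.

I_p ≈ 3.03 A, I_s ≈ 241 A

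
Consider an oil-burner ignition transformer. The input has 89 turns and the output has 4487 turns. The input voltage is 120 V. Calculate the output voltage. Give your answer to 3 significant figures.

V_out ≈ 6050 V

V_out/V_in = N_out/N_in, so V_out = 120 × 4487/89 = 6050 V.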